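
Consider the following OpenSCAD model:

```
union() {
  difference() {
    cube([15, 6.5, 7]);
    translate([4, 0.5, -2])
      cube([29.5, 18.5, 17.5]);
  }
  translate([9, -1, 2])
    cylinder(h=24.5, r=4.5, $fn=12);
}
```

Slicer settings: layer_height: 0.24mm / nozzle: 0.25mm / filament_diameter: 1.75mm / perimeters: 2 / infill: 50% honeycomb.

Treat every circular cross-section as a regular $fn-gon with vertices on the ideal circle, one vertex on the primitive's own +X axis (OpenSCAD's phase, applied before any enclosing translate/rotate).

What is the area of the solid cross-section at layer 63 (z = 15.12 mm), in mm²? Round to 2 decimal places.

At z = 15.12 mm: the cube is absent (z outside [0, 7]); the 29.5×18.5 cube at (4, 0.5) contributes its full rectangle (area 545.75 mm²); After the difference (first − rest): the first operand is absent here, so nothing remains; the r=4.5 cylinder at (9, -1) gives a regular 12-gon of circumradius 4.5 (constant along its height) (area = (12/2)·4.500²·sin(360°/12) = 60.75 mm²); Taking the union: only the r=4.5 cylinder at (9, -1) is present, so the union is just that shape — area = 60.75 mm². Overall, the cross-section is a single solid region. Net area = 60.75 mm².

60.75 mm²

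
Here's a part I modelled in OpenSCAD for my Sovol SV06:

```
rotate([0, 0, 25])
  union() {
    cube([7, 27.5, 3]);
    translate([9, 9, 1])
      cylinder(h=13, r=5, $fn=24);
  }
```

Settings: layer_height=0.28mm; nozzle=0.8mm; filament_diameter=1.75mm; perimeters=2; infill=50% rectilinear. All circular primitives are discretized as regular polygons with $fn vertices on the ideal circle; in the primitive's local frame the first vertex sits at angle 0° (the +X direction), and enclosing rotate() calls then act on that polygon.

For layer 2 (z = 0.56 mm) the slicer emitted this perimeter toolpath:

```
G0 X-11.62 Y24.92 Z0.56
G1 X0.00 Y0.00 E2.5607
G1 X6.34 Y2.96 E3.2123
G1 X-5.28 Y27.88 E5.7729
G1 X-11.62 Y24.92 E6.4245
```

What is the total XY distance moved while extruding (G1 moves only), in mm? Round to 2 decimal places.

Sum the Euclidean lengths of each G1 segment: total = 68.99 mm.

68.99 mm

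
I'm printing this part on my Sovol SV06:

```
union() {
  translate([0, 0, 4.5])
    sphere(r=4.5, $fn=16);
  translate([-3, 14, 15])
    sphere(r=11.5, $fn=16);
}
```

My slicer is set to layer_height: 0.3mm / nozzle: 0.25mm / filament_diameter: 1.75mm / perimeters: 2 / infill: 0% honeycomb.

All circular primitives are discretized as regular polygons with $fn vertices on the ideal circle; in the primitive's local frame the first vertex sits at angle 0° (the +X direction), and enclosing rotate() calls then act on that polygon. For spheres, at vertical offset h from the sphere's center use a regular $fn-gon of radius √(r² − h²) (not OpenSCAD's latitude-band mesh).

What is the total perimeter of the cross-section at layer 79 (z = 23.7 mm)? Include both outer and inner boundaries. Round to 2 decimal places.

At z = 23.7 mm: the sphere does not reach this height (|z−center|=19.200 > r=4.5); the sphere at (-3, 14): section is a regular 16-gon, circumradius = √(r²−h²) = √(11.5²−8.7²) = 7.521 (perimeter = 2·16·7.521·sin(180°/16) = 46.95 mm); Merging all regions: only the r=11.5 sphere at (-3, 14) is present, so the union is just that shape — boundary = 46.95 mm. Overall, the cross-section is a single solid region. Total boundary length (outer) = 46.95 mm.

46.95 mm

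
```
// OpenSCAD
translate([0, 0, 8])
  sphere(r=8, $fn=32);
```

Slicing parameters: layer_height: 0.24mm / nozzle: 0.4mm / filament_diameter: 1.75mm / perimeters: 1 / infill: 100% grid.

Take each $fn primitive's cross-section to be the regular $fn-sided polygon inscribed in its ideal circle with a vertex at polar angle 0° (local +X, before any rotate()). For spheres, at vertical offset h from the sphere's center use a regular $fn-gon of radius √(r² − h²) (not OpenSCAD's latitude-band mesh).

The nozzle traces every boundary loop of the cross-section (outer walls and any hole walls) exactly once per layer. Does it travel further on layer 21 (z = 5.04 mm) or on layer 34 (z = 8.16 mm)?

layer 34 (z = 8.16 mm)

Layer 21 (z = 5.04): the r=8 sphere slices to a regular 32-gon of circumradius 7.432 (√(r²−h²) with h=2.96 from center) (perimeter = 2·32·7.432·sin(180°/32) = 46.62 mm). So its perimeter = 46.62 mm. Layer 34 (z = 8.16): the r=8 sphere contributes a regular 32-gon of circumradius √(8²−0.16²) = 7.998 (perimeter = 2·32·7.998·sin(180°/32) = 50.17 mm). So its perimeter = 50.17 mm. Layer 34 is larger (50.17 vs 46.62 mm).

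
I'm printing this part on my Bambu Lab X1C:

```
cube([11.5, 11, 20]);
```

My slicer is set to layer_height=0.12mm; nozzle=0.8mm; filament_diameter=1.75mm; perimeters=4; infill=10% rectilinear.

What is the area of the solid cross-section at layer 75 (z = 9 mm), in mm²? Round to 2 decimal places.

At z = 9 mm: the cube is present — its section is the full 11.5×11 rectangle (area 126.50 mm²). Overall, the cross-section is a single solid region. Net area = 126.50 mm².

126.50 mm²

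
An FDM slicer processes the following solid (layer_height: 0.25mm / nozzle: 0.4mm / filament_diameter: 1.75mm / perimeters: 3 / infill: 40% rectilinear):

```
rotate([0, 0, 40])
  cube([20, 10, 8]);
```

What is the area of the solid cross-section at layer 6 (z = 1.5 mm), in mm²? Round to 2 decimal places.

At z = 1.5 mm: the 20×10 cube contributes its full rectangle (area 200.00 mm²); (rotated 40° about Z; rotation is an isometry so areas/perimeters/island counts are preserved). Overall, the cross-section is a single solid region. Net area = 200.00 mm².

200.00 mm²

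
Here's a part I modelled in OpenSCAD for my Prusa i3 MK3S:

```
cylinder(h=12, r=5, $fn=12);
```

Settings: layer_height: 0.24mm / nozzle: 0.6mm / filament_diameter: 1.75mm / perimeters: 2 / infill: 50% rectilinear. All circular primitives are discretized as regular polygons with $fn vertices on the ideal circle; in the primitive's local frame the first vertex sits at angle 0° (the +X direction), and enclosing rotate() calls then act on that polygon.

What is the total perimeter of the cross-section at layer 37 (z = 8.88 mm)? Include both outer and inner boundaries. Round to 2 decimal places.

At z = 8.88 mm: the r=5 cylinder gives a regular 12-gon of circumradius 5 (constant along its height) (perimeter = 2·12·5.000·sin(180°/12) = 31.06 mm). Overall, the cross-section is a single solid region. Total boundary length (outer) = 31.06 mm.

31.06 mm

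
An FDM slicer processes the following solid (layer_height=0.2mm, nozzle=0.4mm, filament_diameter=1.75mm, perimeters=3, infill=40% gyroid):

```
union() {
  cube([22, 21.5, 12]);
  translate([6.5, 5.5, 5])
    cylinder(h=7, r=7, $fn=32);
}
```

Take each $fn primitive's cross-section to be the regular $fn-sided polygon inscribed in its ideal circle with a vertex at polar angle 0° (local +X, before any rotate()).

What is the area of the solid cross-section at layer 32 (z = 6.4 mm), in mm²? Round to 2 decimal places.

At z = 6.4 mm: the cube is present — its section is the full 22×21.5 rectangle (area 473.00 mm²); the r=7 cylinder at (6.5, 5.5) gives a regular 32-gon of circumradius 7 (constant along its height) (area = (32/2)·7.000²·sin(360°/32) = 152.95 mm²); Merging all regions: the regions partially overlap — summed areas 625.95 mm² minus the doubly-counted overlap 142.67 mm² gives 483.28 mm² — area = 483.28 mm². Overall, the cross-section is a single solid region. Net area = 483.28 mm².

483.28 mm²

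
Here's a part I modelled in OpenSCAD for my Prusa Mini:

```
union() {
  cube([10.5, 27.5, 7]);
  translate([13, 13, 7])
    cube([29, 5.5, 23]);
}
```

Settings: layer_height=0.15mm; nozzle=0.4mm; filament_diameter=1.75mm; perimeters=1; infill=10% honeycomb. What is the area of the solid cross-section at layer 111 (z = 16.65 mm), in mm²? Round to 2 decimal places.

At z = 16.65 mm: the cube does not reach this height (z outside [0, 7]); the 29×5.5 cube at (13, 13) contributes its full rectangle (area 159.50 mm²); Combining (union): only the 29×5.5 cube at (13, 13) is present, so the union is just that shape — area = 159.50 mm². Overall, the cross-section is a single solid region. Net area = 159.50 mm².

159.50 mm²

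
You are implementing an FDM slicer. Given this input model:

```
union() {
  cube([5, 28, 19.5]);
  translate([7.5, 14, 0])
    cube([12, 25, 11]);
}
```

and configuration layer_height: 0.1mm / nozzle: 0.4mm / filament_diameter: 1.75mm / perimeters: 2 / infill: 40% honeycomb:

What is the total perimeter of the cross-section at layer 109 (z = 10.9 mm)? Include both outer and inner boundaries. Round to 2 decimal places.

140.00 mm

At z = 10.9 mm: the cube is present — its section is the full 5×28 rectangle (perimeter 66.00 mm); the cube at (7.5, 14) (footprint 12×25) is included at this height (perimeter 74.00 mm); Taking the union: the 2 present regions are separate (no shared area or edge), so areas and boundary lengths simply add and each stays a separate island — boundary = 140.00 mm. Overall, the cross-section has 2 separate islands. Total boundary length (outer) = 140.00 mm.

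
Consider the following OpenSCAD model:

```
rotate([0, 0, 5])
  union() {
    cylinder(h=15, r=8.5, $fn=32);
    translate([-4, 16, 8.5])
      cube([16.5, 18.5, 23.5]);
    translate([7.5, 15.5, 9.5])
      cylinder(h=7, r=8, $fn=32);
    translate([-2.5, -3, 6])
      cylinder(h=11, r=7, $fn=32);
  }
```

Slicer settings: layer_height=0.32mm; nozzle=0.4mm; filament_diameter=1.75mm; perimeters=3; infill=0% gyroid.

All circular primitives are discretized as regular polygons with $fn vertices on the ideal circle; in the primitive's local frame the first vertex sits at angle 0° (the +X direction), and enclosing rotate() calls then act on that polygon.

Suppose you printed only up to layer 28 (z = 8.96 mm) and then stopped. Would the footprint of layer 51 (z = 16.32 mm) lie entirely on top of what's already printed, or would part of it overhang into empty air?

Compare the two slices. At z = 8.96: the cylinder: section is a regular 32-gon, circumradius r=8.5 (area = (32/2)·8.500²·sin(360°/32) = 225.52 mm²); the cube at (-4, 16) (footprint 16.5×18.5) is included at this height (area 305.25 mm²); the cylinder at (7.5, 15.5) does not reach this height (z outside [9.5, 16.5]); the r=7 cylinder at (-2.5, -3) gives a regular 32-gon of circumradius 7 (constant along its height) (area = (32/2)·7.000²·sin(360°/32) = 152.95 mm²); Merging all regions: the regions partially overlap — summed areas 683.73 mm² minus the doubly-counted overlap 124.95 mm² gives 558.78 mm² — area = 558.78 mm²; (rotated 5° about Z; rotation is an isometry so areas/perimeters/island counts are preserved). At z = 16.32: the cylinder is not intersected at this z (z outside [0, 15]); the 16.5×18.5 cube at (-4, 16) contributes its full rectangle (area 305.25 mm²); the cylinder at (7.5, 15.5): section is a regular 32-gon, circumradius r=8 (area = (32/2)·8.000²·sin(360°/32) = 199.77 mm²); the r=7 cylinder at (-2.5, -3) gives a regular 32-gon of circumradius 7 (constant along its height) (area = (32/2)·7.000²·sin(360°/32) = 152.95 mm²); Combining (union): the regions partially overlap — summed areas 657.97 mm² minus the doubly-counted overlap 80.53 mm² gives 577.44 mm² — area = 577.44 mm²; (whole slice rotated 5° about Z — lengths, areas and connectivity unchanged). Checking containment: at z = 16.32 the cross-section extends beyond the z = 8.96 cross-section by about 119.24 mm².

part overhangs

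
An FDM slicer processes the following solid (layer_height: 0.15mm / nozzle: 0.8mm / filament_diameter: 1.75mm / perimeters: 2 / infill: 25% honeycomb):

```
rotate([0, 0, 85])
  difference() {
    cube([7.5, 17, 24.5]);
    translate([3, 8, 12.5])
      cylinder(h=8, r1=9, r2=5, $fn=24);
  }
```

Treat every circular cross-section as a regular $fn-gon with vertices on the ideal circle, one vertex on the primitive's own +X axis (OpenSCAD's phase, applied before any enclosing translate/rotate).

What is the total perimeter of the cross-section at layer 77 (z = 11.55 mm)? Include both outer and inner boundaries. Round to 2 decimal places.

49.00 mm

At z = 11.55 mm: the cube (footprint 7.5×17) is included at this height (perimeter 49.00 mm); the cone at (3, 8) does not reach this height (z outside [12.5, 20.5]); Subtracting the remaining from the first: none of the subtracted shapes is present at this height, so the 7.5×17 cube is unchanged — boundary = 49.00 mm; (whole slice rotated 85° about Z — lengths, areas and connectivity unchanged). Overall, the cross-section is a single solid region. Total boundary length (outer) = 49.00 mm.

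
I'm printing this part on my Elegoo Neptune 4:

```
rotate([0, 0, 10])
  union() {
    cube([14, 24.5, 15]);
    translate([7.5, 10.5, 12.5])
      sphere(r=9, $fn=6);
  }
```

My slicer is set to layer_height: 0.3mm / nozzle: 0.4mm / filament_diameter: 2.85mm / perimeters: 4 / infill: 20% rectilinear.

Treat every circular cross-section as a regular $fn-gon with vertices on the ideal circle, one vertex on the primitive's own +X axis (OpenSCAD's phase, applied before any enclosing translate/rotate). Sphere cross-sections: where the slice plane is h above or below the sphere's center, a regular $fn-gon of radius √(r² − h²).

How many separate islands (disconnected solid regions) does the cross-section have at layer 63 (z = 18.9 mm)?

At z = 18.9 mm: the cube is absent (z outside [0, 15]); the r=9 sphere at (7.5, 10.5) slices to a regular 6-gon of circumradius 6.328 (√(r²−h²) with h=6.4 from center); Combining (union): only the r=9 sphere at (7.5, 10.5) is present, so the union is just that shape — 1 connected region; (whole slice rotated 10° about Z — lengths, areas and connectivity unchanged). Overall, the cross-section is a single solid region. Island count = 1.

1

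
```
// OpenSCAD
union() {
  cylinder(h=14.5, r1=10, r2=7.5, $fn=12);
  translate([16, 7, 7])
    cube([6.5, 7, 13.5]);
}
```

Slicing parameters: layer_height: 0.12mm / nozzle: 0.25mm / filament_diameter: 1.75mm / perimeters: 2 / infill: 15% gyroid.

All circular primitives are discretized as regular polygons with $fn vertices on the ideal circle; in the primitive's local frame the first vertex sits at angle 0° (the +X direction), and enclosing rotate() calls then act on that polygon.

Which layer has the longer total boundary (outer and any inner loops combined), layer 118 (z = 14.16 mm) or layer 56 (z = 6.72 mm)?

layer 118 (z = 14.16 mm)

Layer 118 (z = 14.16): the cone contributes a regular 12-gon of circumradius 7.559 (interpolated between r1=10 and r2=7.5 at t=0.977) (perimeter = 2·12·7.559·sin(180°/12) = 46.95 mm); the 6.5×7 cube at (16, 7) contributes its full rectangle (perimeter 27.00 mm); Taking the union: the 2 present regions are separate (no shared area or edge), so areas and boundary lengths simply add and each stays a separate island — boundary = 73.95 mm. So its perimeter = 73.95 mm. Layer 56 (z = 6.72): the cone: at t=0.463 of its height the radius interpolates to r₁+(r₂−r₁)t = 8.841, giving a regular 12-gon of that circumradius (perimeter = 2·12·8.841·sin(180°/12) = 54.92 mm); the cube at (16, 7) does not reach this height (z outside [7, 20.5]); Taking the union: only the cone is present, so the union is just that shape — boundary = 54.92 mm. So its perimeter = 54.92 mm. Layer 118 is larger (73.95 vs 54.92 mm).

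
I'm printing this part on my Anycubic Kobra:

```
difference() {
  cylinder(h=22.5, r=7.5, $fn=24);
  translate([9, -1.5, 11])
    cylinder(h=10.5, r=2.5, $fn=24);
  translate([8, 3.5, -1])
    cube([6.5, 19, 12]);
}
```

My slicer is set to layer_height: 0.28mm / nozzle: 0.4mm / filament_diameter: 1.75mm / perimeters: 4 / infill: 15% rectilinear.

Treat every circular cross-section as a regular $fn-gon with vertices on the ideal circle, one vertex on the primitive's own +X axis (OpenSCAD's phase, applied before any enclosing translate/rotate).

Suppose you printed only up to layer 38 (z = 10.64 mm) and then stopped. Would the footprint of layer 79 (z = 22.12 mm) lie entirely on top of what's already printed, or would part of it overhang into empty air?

entirely on top

Compare the two slices. At z = 10.64: the r=7.5 cylinder contributes a regular 24-gon of circumradius 7.5 (area = (24/2)·7.500²·sin(360°/24) = 174.70 mm²); the cylinder at (9, -1.5) is not intersected at this z (z outside [11, 21.5]); the 6.5×19 cube at (8, 3.5) contributes its full rectangle (area 123.50 mm²); Taking the first minus the rest: starting from the r=7.5 cylinder (174.70 mm²), the 6.5×19 cube at (8, 3.5) misses the remaining region (no effect) — area = 174.70 mm². At z = 22.12: the r=7.5 cylinder contributes a regular 24-gon of circumradius 7.5 (area = (24/2)·7.500²·sin(360°/24) = 174.70 mm²); the cylinder at (9, -1.5) is absent (z outside [11, 21.5]); the cube at (8, 3.5) is not intersected at this z (z outside [-1, 11]); After the difference (first − rest): none of the subtracted shapes is present at this height, so the r=7.5 cylinder is unchanged — area = 174.70 mm². Checking containment: the cross-section at z = 22.12 is a subset of the cross-section at z = 10.64.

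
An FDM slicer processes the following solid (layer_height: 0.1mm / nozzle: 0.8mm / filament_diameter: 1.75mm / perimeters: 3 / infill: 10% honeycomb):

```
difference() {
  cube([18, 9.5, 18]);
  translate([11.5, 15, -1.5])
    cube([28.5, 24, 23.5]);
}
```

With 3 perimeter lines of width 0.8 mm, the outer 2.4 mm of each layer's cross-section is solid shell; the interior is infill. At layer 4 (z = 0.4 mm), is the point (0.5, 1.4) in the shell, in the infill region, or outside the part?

shell

At z = 0.4 mm: the 18×9.5 cube contributes its full rectangle; the cube at (11.5, 15) (footprint 28.5×24) is included at this height; After the difference (first − rest): starting from the 18×9.5 cube, the 28.5×24 cube at (11.5, 15) misses the remaining region (no effect) — 1 connected region. Overall, the cross-section is a single solid region. The nearest boundary edge runs (0.00, 0.00)→(0.00, 9.50); distance from the point to it = 0.50 mm. The point is inside the cross-section, 0.50 mm from the nearest boundary — within the 2.4 mm shell band (3 × 0.8).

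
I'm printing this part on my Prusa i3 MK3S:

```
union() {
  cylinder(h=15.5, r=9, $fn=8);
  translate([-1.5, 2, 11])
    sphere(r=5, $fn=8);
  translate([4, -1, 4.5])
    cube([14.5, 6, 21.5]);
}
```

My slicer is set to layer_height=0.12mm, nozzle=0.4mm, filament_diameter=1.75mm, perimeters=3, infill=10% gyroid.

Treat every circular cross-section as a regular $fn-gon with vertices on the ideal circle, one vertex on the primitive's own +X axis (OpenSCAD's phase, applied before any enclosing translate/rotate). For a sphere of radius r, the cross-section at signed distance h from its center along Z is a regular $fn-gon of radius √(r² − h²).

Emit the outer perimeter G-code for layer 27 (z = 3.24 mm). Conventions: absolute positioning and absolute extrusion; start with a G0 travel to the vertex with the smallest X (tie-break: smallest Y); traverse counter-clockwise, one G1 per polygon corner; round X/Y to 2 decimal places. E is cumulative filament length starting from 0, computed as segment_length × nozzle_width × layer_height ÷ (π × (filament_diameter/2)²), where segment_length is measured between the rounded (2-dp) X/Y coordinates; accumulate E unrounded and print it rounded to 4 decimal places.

At z = 3.24 mm: the r=9 cylinder gives a regular 8-gon of circumradius 9 (constant along its height); the sphere at (-1.5, 2) does not reach this height (|z−center|=7.760 > r=5); the cube at (4, -1) does not reach this height (z outside [4.5, 26]); Combining (union): only the r=9 cylinder is present, so the union is just that shape — 1 connected region. The outline is a single polygon with 8 vertices. Extrusion per mm of travel: 0.4 × 0.12 / (π × 0.875²) = 0.019956. Accumulating E over each segment gives final E = 1.0994.

G0 X-9.00 Y0.00 Z3.24
G1 X-6.36 Y-6.36 E0.1374
G1 X0.00 Y-9.00 E0.2748
G1 X6.36 Y-6.36 E0.4123
G1 X9.00 Y0.00 E0.5497
G1 X6.36 Y6.36 E0.6871
G1 X0.00 Y9.00 E0.8245
G1 X-6.36 Y6.36 E0.9619
G1 X-9.00 Y0.00 E1.0994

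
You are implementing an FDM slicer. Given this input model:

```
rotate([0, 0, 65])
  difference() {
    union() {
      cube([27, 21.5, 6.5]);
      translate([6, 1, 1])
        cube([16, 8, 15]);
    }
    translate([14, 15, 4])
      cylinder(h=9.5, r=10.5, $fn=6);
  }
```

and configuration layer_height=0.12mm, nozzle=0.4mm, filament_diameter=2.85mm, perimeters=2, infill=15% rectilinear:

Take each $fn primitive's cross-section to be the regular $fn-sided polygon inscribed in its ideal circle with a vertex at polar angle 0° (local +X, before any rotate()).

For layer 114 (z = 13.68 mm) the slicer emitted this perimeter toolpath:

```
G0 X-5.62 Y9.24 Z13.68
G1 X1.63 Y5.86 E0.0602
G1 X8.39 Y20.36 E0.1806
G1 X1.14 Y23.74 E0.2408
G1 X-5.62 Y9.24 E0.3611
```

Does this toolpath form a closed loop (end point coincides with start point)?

yes

Start point (G0): (-5.62, 9.24). End point (last G1): the path returns to the start — closed.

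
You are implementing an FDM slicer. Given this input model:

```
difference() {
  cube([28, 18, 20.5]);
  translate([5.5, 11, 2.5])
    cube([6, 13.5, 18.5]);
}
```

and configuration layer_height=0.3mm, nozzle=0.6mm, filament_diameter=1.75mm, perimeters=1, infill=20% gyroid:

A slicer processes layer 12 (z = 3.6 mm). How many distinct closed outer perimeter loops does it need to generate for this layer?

1

At z = 3.6 mm: the cube is present — its section is the full 28×18 rectangle; the cube at (5.5, 11) is present — its section is the full 6×13.5 rectangle; After the difference (first − rest): starting from the 28×18 cube, the 6×13.5 cube at (5.5, 11) partially overlaps it — only the 42.00 mm² overlap (of its 81.00 mm²) is removed, clipping the outline — 1 connected region. The result has 1 disconnected region.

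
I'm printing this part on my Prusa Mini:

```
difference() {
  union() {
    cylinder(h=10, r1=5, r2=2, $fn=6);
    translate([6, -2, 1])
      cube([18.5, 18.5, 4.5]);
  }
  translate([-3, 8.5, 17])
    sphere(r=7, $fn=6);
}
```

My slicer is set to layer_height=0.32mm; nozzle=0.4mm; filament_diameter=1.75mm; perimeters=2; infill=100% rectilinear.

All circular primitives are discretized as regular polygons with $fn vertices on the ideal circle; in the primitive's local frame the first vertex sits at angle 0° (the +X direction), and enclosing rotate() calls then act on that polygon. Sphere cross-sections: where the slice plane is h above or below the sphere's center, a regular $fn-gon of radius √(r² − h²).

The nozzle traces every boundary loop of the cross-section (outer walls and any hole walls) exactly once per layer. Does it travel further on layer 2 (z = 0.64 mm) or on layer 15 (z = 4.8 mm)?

Layer 2 (z = 0.64): the cone contributes a regular 6-gon of circumradius 4.808 (interpolated between r1=5 and r2=2 at t=0.064) (perimeter = 2·6·4.808·sin(180°/6) = 28.85 mm); the cube at (6, -2) does not reach this height (z outside [1, 5.5]); Combining (union): only the cone is present, so the union is just that shape — boundary = 28.85 mm; the sphere at (-3, 8.5) is absent (|z−center|=16.360 > r=7); Taking the first minus the rest: none of the subtracted shapes is present at this height, so the result so far is unchanged — boundary = 28.85 mm. So its perimeter = 28.85 mm. Layer 15 (z = 4.8): the cone contributes a regular 6-gon of circumradius 3.560 (interpolated between r1=5 and r2=2 at t=0.480) (perimeter = 2·6·3.560·sin(180°/6) = 21.36 mm); the 18.5×18.5 cube at (6, -2) contributes its full rectangle (perimeter 74.00 mm); Combining (union): the 2 present regions are separate (no shared area or edge), so areas and boundary lengths simply add and each stays a separate island — boundary = 95.36 mm; the sphere at (-3, 8.5) is not intersected at this z (|z−center|=12.200 > r=7); Subtracting the remaining from the first: none of the subtracted shapes is present at this height, so that combined region is unchanged — boundary = 95.36 mm. So its perimeter = 95.36 mm. Layer 15 is larger (95.36 vs 28.85 mm).

layer 15 (z = 4.8 mm)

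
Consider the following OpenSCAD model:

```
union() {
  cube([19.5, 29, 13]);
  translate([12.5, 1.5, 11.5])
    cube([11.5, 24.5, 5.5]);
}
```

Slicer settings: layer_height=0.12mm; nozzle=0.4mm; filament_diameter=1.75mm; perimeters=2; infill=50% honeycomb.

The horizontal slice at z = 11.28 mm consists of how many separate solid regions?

1

At z = 11.28 mm: the cube is present — its section is the full 19.5×29 rectangle; the cube at (12.5, 1.5) does not reach this height (z outside [11.5, 17]); Merging all regions: only the 19.5×29 cube is present, so the union is just that shape — 1 connected region. The result has 1 disconnected region.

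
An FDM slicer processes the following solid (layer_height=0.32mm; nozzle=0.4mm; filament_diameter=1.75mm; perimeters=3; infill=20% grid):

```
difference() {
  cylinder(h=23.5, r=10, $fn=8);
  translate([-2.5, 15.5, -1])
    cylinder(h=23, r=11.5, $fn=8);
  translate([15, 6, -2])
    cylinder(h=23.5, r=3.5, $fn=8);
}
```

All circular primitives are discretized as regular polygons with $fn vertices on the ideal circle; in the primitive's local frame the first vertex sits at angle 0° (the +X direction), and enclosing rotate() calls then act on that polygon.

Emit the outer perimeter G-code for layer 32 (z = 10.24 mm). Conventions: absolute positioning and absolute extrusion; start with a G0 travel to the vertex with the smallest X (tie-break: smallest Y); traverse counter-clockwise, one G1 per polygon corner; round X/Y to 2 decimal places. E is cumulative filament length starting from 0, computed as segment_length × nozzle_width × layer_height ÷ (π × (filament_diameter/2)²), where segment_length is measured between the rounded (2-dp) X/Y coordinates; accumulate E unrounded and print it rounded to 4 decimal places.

At z = 10.24 mm: the r=10 cylinder gives a regular 8-gon of circumradius 10 (constant along its height); the r=11.5 cylinder at (-2.5, 15.5) gives a regular 8-gon of circumradius 11.5 (constant along its height); the r=3.5 cylinder at (15, 6) gives a regular 8-gon of circumradius 3.5 (constant along its height); Subtracting the remaining from the first: starting from the r=10 cylinder, the r=11.5 cylinder at (-2.5, 15.5) partially overlaps it — only the 41.53 mm² overlap (of its 374.06 mm²) is removed, clipping the outline; the r=3.5 cylinder at (15, 6) misses the remaining region (no effect) — 1 connected region. The outline is a single polygon with 10 vertices. Extrusion per mm of travel: 0.4 × 0.32 / (π × 0.875²) = 0.053216. Accumulating E over each segment gives final E = 3.2329.

G0 X-10.00 Y0.00 Z10.24
G1 X-7.07 Y-7.07 E0.4073
G1 X0.00 Y-10.00 E0.8145
G1 X7.07 Y-7.07 E1.2218
G1 X10.00 Y0.00 E1.6291
G1 X7.07 Y7.07 E2.0363
G1 X5.74 Y7.62 E2.1129
G1 X5.63 Y7.37 E2.1275
G1 X-2.50 Y4.00 E2.5958
G1 X-7.49 Y6.07 E2.8833
G1 X-10.00 Y0.00 E3.2329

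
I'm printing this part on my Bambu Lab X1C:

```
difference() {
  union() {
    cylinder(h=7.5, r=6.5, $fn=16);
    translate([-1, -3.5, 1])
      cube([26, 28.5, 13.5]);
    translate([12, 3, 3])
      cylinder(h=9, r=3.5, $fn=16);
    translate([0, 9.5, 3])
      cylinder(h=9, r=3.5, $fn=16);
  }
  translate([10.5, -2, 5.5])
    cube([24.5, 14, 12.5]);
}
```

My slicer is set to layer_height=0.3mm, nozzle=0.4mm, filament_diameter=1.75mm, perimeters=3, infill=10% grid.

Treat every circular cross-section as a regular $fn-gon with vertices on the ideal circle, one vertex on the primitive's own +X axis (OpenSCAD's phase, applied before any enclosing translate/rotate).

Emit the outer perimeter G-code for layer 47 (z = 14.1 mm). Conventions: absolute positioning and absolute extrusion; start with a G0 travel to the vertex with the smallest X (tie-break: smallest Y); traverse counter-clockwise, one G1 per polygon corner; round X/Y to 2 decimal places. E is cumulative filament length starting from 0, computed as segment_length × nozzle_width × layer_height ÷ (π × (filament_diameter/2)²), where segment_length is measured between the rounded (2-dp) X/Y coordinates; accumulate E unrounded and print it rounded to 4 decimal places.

At z = 14.1 mm: the cylinder is absent (z outside [0, 7.5]); the cube at (-1, -3.5) is present — its section is the full 26×28.5 rectangle; the cylinder at (12, 3) is absent (z outside [3, 12]); the cylinder at (0, 9.5) is not intersected at this z (z outside [3, 12]); Merging all regions: only the 26×28.5 cube at (-1, -3.5) is present, so the union is just that shape — 1 connected region; the 24.5×14 cube at (10.5, -2) contributes its full rectangle; Taking the first minus the rest: starting from the result so far, the 24.5×14 cube at (10.5, -2) partially overlaps it — only the 203.00 mm² overlap (of its 343.00 mm²) is removed, clipping the outline — 1 connected region. The outline is a single polygon with 8 vertices. Extrusion per mm of travel: 0.4 × 0.3 / (π × 0.875²) = 0.049890. Accumulating E over each segment gives final E = 6.8848.

G0 X-1.00 Y-3.50 Z14.10
G1 X25.00 Y-3.50 E1.2971
G1 X25.00 Y-2.00 E1.3720
G1 X10.50 Y-2.00 E2.0954
G1 X10.50 Y12.00 E2.7939
G1 X25.00 Y12.00 E3.5173
G1 X25.00 Y25.00 E4.1658
G1 X-1.00 Y25.00 E5.4630
G1 X-1.00 Y-3.50 E6.8848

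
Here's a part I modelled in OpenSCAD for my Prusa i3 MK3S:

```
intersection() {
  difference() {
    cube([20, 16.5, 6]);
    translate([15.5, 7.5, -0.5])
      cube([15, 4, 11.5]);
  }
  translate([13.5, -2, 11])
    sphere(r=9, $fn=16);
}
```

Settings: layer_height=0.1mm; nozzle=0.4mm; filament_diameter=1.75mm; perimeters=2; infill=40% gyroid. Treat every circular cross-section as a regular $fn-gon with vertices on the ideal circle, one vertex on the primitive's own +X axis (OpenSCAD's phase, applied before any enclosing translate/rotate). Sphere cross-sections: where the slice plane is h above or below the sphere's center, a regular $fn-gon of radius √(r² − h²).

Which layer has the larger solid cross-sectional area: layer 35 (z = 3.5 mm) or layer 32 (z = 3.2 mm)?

Layer 35 (z = 3.5): the cube is present — its section is the full 20×16.5 rectangle (area 330.00 mm²); the cube at (15.5, 7.5) (footprint 15×4) is included at this height (area 60.00 mm²); After the difference (first − rest): starting from the 20×16.5 cube (330.00 mm²), the 15×4 cube at (15.5, 7.5) partially overlaps it — only the 18.00 mm² overlap (of its 60.00 mm²) is removed, clipping the outline — area = 312.00 mm²; the sphere at (13.5, -2): section is a regular 16-gon, circumradius = √(r²−h²) = √(9²−7.5²) = 4.975 (area = (16/2)·4.975²·sin(360°/16) = 75.77 mm²); Taking the intersection: the r=9 sphere at (13.5, -2) partially overlaps that combined region; clipping to the common part keeps 18.79 mm² — area = 18.79 mm². So its area = 18.79 mm². Layer 32 (z = 3.2): the cube (footprint 20×16.5) is included at this height (area 330.00 mm²); the cube at (15.5, 7.5) (footprint 15×4) is included at this height (area 60.00 mm²); Taking the first minus the rest: starting from the 20×16.5 cube (330.00 mm²), the 15×4 cube at (15.5, 7.5) partially overlaps it — only the 18.00 mm² overlap (of its 60.00 mm²) is removed, clipping the outline — area = 312.00 mm²; the sphere at (13.5, -2): section is a regular 16-gon, circumradius = √(r²−h²) = √(9²−7.8²) = 4.490 (area = (16/2)·4.490²·sin(360°/16) = 61.72 mm²); Taking the intersection: the r=9 sphere at (13.5, -2) partially overlaps the result so far; clipping to the common part keeps 13.73 mm² — area = 13.73 mm². So its area = 13.73 mm². Layer 35 is larger (18.79 vs 13.73 mm²).

layer 35 (z = 3.5 mm)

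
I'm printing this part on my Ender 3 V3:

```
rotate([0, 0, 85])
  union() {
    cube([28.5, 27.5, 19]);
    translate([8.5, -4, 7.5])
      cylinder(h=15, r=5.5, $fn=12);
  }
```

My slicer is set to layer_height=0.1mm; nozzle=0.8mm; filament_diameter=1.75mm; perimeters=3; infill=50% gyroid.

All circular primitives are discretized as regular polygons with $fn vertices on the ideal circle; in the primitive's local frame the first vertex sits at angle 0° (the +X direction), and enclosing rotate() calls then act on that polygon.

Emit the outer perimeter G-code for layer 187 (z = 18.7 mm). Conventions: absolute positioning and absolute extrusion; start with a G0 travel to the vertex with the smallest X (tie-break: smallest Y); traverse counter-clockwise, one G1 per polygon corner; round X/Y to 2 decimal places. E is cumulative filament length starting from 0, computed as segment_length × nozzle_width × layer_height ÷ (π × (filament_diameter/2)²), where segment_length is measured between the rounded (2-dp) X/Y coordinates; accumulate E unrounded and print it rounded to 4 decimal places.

At z = 18.7 mm: the cube (footprint 28.5×27.5) is included at this height; the r=5.5 cylinder at (8.5, -4) contributes a regular 12-gon of circumradius 5.5; Merging all regions: the regions partially overlap (shared area 6.81 mm²), so overlapping operands fuse into one piece — 1 connected region; (rotated 85° about Z; rotation is an isometry so areas/perimeters/island counts are preserved). The outline is a single polygon with 15 vertices. Extrusion per mm of travel: 0.8 × 0.1 / (π × 0.875²) = 0.033260. Accumulating E over each segment gives final E = 4.3664.

G0 X-27.40 Y2.40 Z18.70
G1 X0.00 Y0.00 E0.9148
G1 X0.43 Y4.97 E1.0807
G1 X1.57 Y3.61 E1.1398
G1 X4.25 Y2.64 E1.2346
G1 X7.05 Y3.13 E1.3291
G1 X9.23 Y4.96 E1.4238
G1 X10.20 Y7.64 E1.5186
G1 X9.71 Y10.44 E1.6131
G1 X7.88 Y12.62 E1.7078
G1 X5.20 Y13.60 E1.8027
G1 X2.40 Y13.10 E1.8973
G1 X1.05 Y11.97 E1.9558
G1 X2.48 Y28.39 E2.5040
G1 X-24.91 Y30.79 E3.4185
G1 X-27.40 Y2.40 E4.3664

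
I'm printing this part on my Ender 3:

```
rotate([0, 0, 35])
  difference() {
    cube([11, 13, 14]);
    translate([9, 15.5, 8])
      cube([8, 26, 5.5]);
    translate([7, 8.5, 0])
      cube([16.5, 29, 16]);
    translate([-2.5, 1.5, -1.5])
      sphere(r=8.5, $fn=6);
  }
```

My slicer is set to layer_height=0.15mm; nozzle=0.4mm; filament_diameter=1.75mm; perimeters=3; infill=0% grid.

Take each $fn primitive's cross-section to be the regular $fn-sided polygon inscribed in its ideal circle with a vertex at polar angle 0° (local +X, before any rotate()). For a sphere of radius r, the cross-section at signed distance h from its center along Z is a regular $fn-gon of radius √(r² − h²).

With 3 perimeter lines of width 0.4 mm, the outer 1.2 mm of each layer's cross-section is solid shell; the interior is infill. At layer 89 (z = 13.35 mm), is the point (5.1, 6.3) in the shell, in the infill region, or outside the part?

infill

At z = 13.35 mm: the cube (footprint 11×13) is included at this height; the cube at (9, 15.5) is present — its section is the full 8×26 rectangle; the cube at (7, 8.5) (footprint 16.5×29) is included at this height; the sphere at (-2.5, 1.5) does not reach this height (|z−center|=14.850 > r=8.5); Taking the first minus the rest: starting from the 11×13 cube, the 8×26 cube at (9, 15.5) misses the remaining region (no effect); the 16.5×29 cube at (7, 8.5) partially overlaps it — only the 18.00 mm² overlap (of its 478.50 mm²) is removed, clipping the outline — 1 connected region; (whole slice rotated 35° about Z — lengths, areas and connectivity unchanged). Overall, the cross-section is a single solid region. Undo the 35° rotation: the query point maps to (7.791, 2.235) in the un-rotated model frame. The nearest boundary edge runs (11.00, 0.00)→(0.00, 0.00); distance from the point to it = 2.24 mm. The point is inside the cross-section and 2.24 mm from the nearest boundary — more than the 1.2 mm shell width (3 × 0.4), so it's in the infill interior.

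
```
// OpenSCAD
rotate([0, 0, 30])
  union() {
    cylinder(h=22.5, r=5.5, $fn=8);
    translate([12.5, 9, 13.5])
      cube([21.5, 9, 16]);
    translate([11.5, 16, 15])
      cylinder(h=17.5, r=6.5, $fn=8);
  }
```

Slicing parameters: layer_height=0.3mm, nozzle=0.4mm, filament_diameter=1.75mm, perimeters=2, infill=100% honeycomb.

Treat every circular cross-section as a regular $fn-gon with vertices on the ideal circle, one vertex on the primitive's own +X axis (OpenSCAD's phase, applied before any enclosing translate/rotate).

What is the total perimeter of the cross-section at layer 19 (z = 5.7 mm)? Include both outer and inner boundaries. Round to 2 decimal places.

33.68 mm

At z = 5.7 mm: the cylinder: section is a regular 8-gon, circumradius r=5.5 (perimeter = 2·8·5.500·sin(180°/8) = 33.68 mm); the cube at (12.5, 9) is not intersected at this z (z outside [13.5, 29.5]); the cylinder at (11.5, 16) is not intersected at this z (z outside [15, 32.5]); Combining (union): only the r=5.5 cylinder is present, so the union is just that shape — boundary = 33.68 mm; (whole slice rotated 30° about Z — lengths, areas and connectivity unchanged). Overall, the cross-section is a single solid region. Total boundary length (outer) = 33.68 mm.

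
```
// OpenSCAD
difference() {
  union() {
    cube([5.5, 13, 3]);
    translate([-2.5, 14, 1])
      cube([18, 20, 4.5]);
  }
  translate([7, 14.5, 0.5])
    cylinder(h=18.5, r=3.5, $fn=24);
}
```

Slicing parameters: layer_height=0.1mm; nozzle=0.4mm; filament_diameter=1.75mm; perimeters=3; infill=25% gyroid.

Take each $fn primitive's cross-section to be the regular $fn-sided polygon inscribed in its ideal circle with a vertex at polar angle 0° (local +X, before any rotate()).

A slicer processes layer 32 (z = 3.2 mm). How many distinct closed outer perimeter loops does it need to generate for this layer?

At z = 3.2 mm: the cube does not reach this height (z outside [0, 3]); the cube at (-2.5, 14) (footprint 18×20) is included at this height; Merging all regions: only the 18×20 cube at (-2.5, 14) is present, so the union is just that shape — 1 connected region; the r=3.5 cylinder at (7, 14.5) contributes a regular 24-gon of circumradius 3.5; After the difference (first − rest): starting from the result so far, the r=3.5 cylinder at (7, 14.5) partially overlaps it — only the 22.49 mm² overlap (of its 38.05 mm²) is removed, clipping the outline — 1 connected region. The result has 1 disconnected region.

1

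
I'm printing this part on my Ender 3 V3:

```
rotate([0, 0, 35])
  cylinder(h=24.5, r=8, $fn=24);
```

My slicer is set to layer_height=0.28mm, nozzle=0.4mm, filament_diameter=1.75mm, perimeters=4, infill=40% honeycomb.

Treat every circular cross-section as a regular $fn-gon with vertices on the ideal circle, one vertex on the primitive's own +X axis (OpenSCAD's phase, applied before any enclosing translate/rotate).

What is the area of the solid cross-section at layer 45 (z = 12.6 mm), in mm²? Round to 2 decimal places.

198.77 mm²

At z = 12.6 mm: the r=8 cylinder gives a regular 24-gon of circumradius 8 (constant along its height) (area = (24/2)·8.000²·sin(360°/24) = 198.77 mm²); (rotated 35° about Z; rotation is an isometry so areas/perimeters/island counts are preserved). Overall, the cross-section is a single solid region. Net area = 198.77 mm².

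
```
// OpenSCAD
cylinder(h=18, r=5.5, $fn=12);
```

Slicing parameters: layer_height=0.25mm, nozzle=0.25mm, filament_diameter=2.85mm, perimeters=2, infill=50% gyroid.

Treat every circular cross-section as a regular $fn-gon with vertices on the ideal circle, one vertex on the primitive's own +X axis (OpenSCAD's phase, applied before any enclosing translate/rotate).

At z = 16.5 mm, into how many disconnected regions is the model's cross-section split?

1

At z = 16.5 mm: the r=5.5 cylinder contributes a regular 12-gon of circumradius 5.5. The result has 1 disconnected region.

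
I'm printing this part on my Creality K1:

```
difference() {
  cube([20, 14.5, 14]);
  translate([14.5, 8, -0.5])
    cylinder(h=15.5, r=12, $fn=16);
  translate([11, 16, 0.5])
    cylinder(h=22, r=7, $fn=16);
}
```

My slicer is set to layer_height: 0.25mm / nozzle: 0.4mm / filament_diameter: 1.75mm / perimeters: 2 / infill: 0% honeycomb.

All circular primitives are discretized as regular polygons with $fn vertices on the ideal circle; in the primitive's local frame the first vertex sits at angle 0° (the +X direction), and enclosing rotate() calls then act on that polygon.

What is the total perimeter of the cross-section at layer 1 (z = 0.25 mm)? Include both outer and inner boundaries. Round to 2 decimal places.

At z = 0.25 mm: the cube (footprint 20×14.5) is included at this height (perimeter 69.00 mm); the r=12 cylinder at (14.5, 8) contributes a regular 16-gon of circumradius 12 (perimeter = 2·16·12.000·sin(180°/16) = 74.91 mm); the cylinder at (11, 16) does not reach this height (z outside [0.5, 22.5]); Taking the first minus the rest: starting from the 20×14.5 cube, the r=12 cylinder at (14.5, 8) partially overlaps it — only the 239.60 mm² overlap (of its 440.85 mm²) is removed, clipping the outline — boundary = 40.64 mm. Overall, the cross-section is a single solid region. Total boundary length (outer) = 40.64 mm.

40.64 mm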